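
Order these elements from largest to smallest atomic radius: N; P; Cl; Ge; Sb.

Sb > Ge > P > Cl > N

N is in period 2, group 15; P is in period 3, group 15; Cl is in period 3, group 17; Ge is in period 4, group 14; Sb is in period 5, group 15.
Across a period the added protons contract the valence shell; down a group each new principal shell makes the atom larger.
Neither a single period nor a single group — weigh both effects.
Cl > N: the two effects oppose for this pair; the down-group effect wins (99 vs 71 pm).
P > Cl: P lies to the left of Cl in period 3, so the across-period effect alone puts P larger.
Ge > P: both effects reinforce here, so Ge is clearly the larger of the two.
Sb > Ge: the two effects oppose for this pair; the down-group effect wins (140 vs 121 pm).
Tabulated atomic radius (pm): N 71, P 111, Cl 99, Ge 121, Sb 140.
So from largest to smallest: Sb > Ge > P > Cl > N.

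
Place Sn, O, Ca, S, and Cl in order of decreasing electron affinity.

O is in period 2, group 16; S is in period 3, group 16; Cl is in period 3, group 17; Ca is in period 4, group 2; Sn is in period 5, group 14.
Adding an electron releases more energy for atoms nearer the top right (short of the noble gases).
Here both period and group differ, so the two effects have to be weighed against each other.
Sn > Ca: period and group pull opposite ways; the across-period shift dominates (107 vs 2 kJ/mol).
O > Sn: both effects reinforce here, so O is clearly the higher of the two.
S > O: this pair runs against the simple trend — see the exception note.
Cl > S: Cl lies to the right of S in period 3, so the across-period effect alone puts Cl higher.
Note the exception: S has a higher electron affinity than O, contrary to the simple trend — the compact 2p subshell of O repels the added electron more than S's larger 3p does.
Tabulated electron affinity (kJ/mol): O 141, S 200, Cl 349, Ca 2, Sn 107.
So from highest to lowest: Cl > S > O > Sn > Ca.

Cl > S > O > Sn > Ca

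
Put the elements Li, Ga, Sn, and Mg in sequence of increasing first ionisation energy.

Li < Ga < Sn < Mg

First ionization energy rises across a period (greater Z_eff holds electrons more tightly) and falls down a group (valence electrons are farther from the nucleus).
These sit on a diagonal, where the across-period and down-group effects partly cancel.
Ga > Li: the two effects oppose for this pair; the across-period effect wins (579 vs 520 kJ/mol).
Sn > Ga: the two effects oppose for this pair; the across-period effect wins (709 vs 579 kJ/mol).
Mg > Sn: the two effects oppose for this pair; the down-group effect wins (738 vs 709 kJ/mol).
For reference (kJ/mol): Li 520, Mg 738, Ga 579, Sn 709.
So from lowest to highest: Li < Ga < Sn < Mg.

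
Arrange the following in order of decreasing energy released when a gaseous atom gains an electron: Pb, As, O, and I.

I, O, As, Pb

EA tends to increase across a period and decrease down a group, though the pattern is less regular than for IE or radius.
These span different periods and groups, so the two trends combine.
As > Pb: both effects reinforce here, so As is clearly the higher of the two.
O > As: both effects reinforce here, so O is clearly the higher of the two.
I > O: period and group pull opposite ways; the across-period shift dominates (295 vs 141 kJ/mol).
Tabulated electron affinity (kJ/mol): O 141, As 78, I 295, Pb 35.
So from highest to lowest: I > O > As > Pb.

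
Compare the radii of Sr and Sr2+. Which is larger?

Sr

Forming Sr2+ removes 2 electrons from Sr. Fewer electrons for the same nuclear charge means less shielding and a higher Z_eff on the remaining electrons, and for main-group metals the entire outer shell is lost.
A cation is smaller than its parent atom: Sr2+ < Sr.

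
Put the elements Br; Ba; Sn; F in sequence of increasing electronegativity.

Ba < Sn < Br < F

F is in period 2, group 17; Br is in period 4, group 17; Sn is in period 5, group 14; Ba is in period 6, group 2.
Electronegativity increases across a period and decreases down a group, tracking effective nuclear charge and atomic size.
Here both period and group differ, so the two effects have to be weighed against each other.
Sn > Ba: relative to Ba, both the across-period and down-group shifts push Sn's electronegativity up.
Br > Sn: both effects reinforce here, so Br is clearly the higher of the two.
F > Br: F sits above Br in group 17, so the down-group effect alone puts F higher.
Tabulated electronegativity (Pauling): F 3.98, Br 2.96, Sn 1.96, Ba 0.89.
So from lowest to highest: Ba < Sn < Br < F.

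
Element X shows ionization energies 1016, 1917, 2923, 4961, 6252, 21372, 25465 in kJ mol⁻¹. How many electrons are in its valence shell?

5

Look for the largest jump between consecutive ionization energies: IE6/IE5 ≈ 3.4, far larger than any earlier ratio.
That jump marks the point where a core electron is being removed. So the atom has 5 valence electrons.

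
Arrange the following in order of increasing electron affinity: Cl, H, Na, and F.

H is in period 1, group 1; F is in period 2, group 17; Na is in period 3, group 1; Cl is in period 3, group 17.
Adding an electron releases more energy for atoms nearer the top right (short of the noble gases).
These span different periods and groups, so the two trends combine.
H > Na: H sits above Na in group 1, so the down-group effect alone puts H higher.
F > H: the two effects oppose for this pair; the across-period effect wins (328 vs 73 kJ/mol).
Cl > F: this pair runs against the simple trend — see the exception note.
Note the exception: Cl has a higher electron affinity than F, contrary to the simple trend — F's small 2p subshell makes the incoming electron feel strong e⁻–e⁻ repulsion, so Cl actually releases more energy on gaining an electron.
Tabulated electron affinity (kJ/mol): H 73, F 328, Na 53, Cl 349.
So from lowest to highest: Na < H < F < Cl.

Na, H, F, Cl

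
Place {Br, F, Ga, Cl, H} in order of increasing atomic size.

H is in period 1, group 1; F is in period 2, group 17; Cl is in period 3, group 17; Ga is in period 4, group 13; Br is in period 4, group 17.
Radius decreases left→right (rising Z_eff, same n) and increases top→bottom (higher n).
Here both period and group differ, so the two effects have to be weighed against each other.
F > H: period and group pull opposite ways; the down-group shift dominates (64 vs 32 pm).
Cl > F: Cl sits below F in group 17, so the down-group effect alone puts Cl larger.
Br > Cl: Br sits below Cl in group 17, so the down-group effect alone puts Br larger.
Ga > Br: Ga lies to the left of Br in period 4, so the across-period effect alone puts Ga larger.
For reference (pm): H 32, F 64, Cl 99, Ga 124, Br 114.
So from smallest to largest: H < F < Cl < Br < Ga.

H < F < Cl < Br < Ga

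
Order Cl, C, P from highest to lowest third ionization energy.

C > Cl > P

IE_3 is the cost of taking one more electron from the +2 cation: Cl²⁺ still has 5 valence electrons; C²⁺ still has 2 valence electrons; P²⁺ still has 3 valence electrons.
All are still removing valence electrons, so compare the +2 ions as you would atoms: IE_3 generally rises across a period (higher Z_eff) and falls down a group (larger shell), subject to the usual subshell exceptions.
Valence configurations: Cl²⁺ [Ne]3s²3p³, C²⁺ [He]2s², P²⁺ [Ne]3s²3p¹.
The numbers (kJ/mol): Cl 3822, C 4620, P 2914.
Overall IE_3 order: P < Cl < C.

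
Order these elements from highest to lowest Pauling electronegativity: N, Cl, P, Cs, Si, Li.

Li is in period 2, group 1; N is in period 2, group 15; Si is in period 3, group 14; P is in period 3, group 15; Cl is in period 3, group 17; Cs is in period 6, group 1.
Electronegativity increases across a period and decreases down a group, tracking effective nuclear charge and atomic size.
These span different periods and groups, so the two trends combine.
Li > Cs: they share group 1; the group trend gives Li the larger value.
Si > Li: period and group pull opposite ways; the across-period shift dominates (1.90 vs 0.98).
P > Si: P lies to the right of Si in period 3, so the across-period effect alone puts P higher.
N > P: they share group 15; the group trend gives N the larger value.
Cl > N: the two effects oppose for this pair; the across-period effect wins (3.16 vs 3.04).
For reference (Pauling): Li 0.98, N 3.04, Si 1.90, P 2.19, Cl 3.16, Cs 0.79.
So from highest to lowest: Cl > N > P > Si > Li > Cs.

Cl > N > P > Si > Li > Cs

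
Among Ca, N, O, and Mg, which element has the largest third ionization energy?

IE_3 is the cost of taking one more electron from the +2 cation: Ca²⁺ is the bare [Ar] core; N²⁺ still has 3 valence electrons; O²⁺ still has 4 valence electrons; Mg²⁺ is the bare [Ne] core.
Usually core removal costs more than valence removal, but here the competition is close: a tightly held n=2 valence electron can cost more to remove than an n=3 core electron, so the actual values have to decide it.
Valence configurations: N²⁺ [He]2s²2p¹, O²⁺ [He]2s²2p².
The numbers (kJ/mol): Ca 4912, N 4578, O 5300, Mg 7733.
So the third ionization energies run N < Ca < O < Mg.

Mg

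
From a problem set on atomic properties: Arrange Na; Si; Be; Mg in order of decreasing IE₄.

Be, Mg, Na, Si

The fourth ionization energy removes an electron from the +3 ion. For each element: Na³⁺ is already 2 electrons into the core; Si³⁺ still has 1 valence electron; Be³⁺ is already 1 electron into the core; Mg³⁺ is already 1 electron into the core.
Breaking into a closed-shell core is much more expensive than removing a leftover valence electron — Na, Mg and Be have the largest IE_4 here.
Approximate IE_4 values (kJ/mol): Na 9543, Si 4356, Be 21007, Mg 10543.
Hence IE_4: Si < Na < Mg < Be.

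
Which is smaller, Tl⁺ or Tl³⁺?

Both ions have Z = 81 protons, but Tl³⁺ has lost more electrons, so its remaining electrons feel a larger effective nuclear charge per electron and are pulled in more tightly.
Higher positive charge → smaller ion, so Tl⁺ > Tl³⁺.

Tl³⁺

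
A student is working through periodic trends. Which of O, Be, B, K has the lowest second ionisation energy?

IE_2 is the cost of taking one more electron from the +1 cation: O⁺ still has 5 valence electrons; Be⁺ still has 1 valence electron; B⁺ still has 2 valence electrons; K⁺ is the bare [Ar] core.
Usually core removal costs more than valence removal, but here the competition is close: a tightly held n=2 valence electron can cost more to remove than an n=3 core electron, so the actual values have to decide it.
Valence configurations: O⁺ [He]2s²2p³, Be⁺ [He]2s¹, B⁺ [He]2s².
The numbers (kJ/mol): O 3388, Be 1757, B 2427, K 3052.
Putting it together, IE_2: Be < B < K < O.

Be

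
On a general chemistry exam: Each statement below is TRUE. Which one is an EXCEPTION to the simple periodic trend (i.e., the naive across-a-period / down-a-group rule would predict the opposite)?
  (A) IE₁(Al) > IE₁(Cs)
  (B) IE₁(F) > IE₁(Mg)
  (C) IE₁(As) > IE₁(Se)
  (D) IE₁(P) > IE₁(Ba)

(C)

The general trend: first ionization energy increases across a period and decreases down a group.
(A) Al (period 3, group 13) vs Cs (period 6, group 1): the stated order agrees with the simple trend.
(B) F (period 2, group 17) vs Mg (period 3, group 2): the stated order agrees with the simple trend.
(C) As (period 4, group 15) vs Se (period 4, group 16): the stated order contradicts the simple trend.
(D) P (period 3, group 15) vs Ba (period 6, group 2): the stated order agrees with the simple trend.
The exception is (C): Se (4p⁴) ionizes more easily than half-filled As (4p³).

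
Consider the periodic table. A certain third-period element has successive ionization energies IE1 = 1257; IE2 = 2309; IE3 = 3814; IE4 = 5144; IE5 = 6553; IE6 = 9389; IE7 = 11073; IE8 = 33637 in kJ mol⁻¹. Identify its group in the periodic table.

Group 17

Look for the largest jump between consecutive ionization energies: IE8/IE7 ≈ 3.0, far larger than any earlier ratio.
That jump marks the point where a core electron is being removed. So the atom has 7 valence electrons.
A main-group element with 7 valence electrons is in group 17.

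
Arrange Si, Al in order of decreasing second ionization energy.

Al, Si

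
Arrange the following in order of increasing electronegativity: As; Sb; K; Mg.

K < Mg < Sb < As

Mg is in period 3, group 2; K is in period 4, group 1; As is in period 4, group 15; Sb is in period 5, group 15.
Smaller atoms with higher effective nuclear charge are more electronegative.
Neither a single period nor a single group — weigh both effects.
Mg > K: relative to K, both the across-period and down-group shifts push Mg's electronegativity up.
Sb > Mg: the two effects oppose for this pair; the across-period effect wins (2.05 vs 1.31).
As > Sb: they share group 15; the group trend gives As the larger value.
For reference (Pauling): Mg 1.31, K 0.82, As 2.18, Sb 2.05.
So from lowest to highest: K < Mg < Sb < As.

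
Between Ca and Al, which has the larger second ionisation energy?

Al

The second ionization energy removes an electron from the +1 ion. For each element: Ca⁺ still has 1 valence electron; Al⁺ still has 2 valence electrons.
All are still removing valence electrons, so compare the +1 ions as you would atoms: IE_2 generally rises across a period (higher Z_eff) and falls down a group (larger shell), subject to the usual subshell exceptions.
Valence configurations: Ca⁺ [Ar]4s¹, Al⁺ [Ne]3s².
Tabulated IE_2 (kJ/mol): Ca 1145, Al 1817.
Overall IE_2 order: Ca < Al.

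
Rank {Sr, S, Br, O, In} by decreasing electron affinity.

Electron affinity generally becomes more exothermic across a period toward the halogens and less exothermic down a group.
Neither a single period nor a single group — weigh both effects.
In > Sr: In lies to the right of Sr in period 5, so the across-period effect alone puts In higher.
O > In: relative to In, both the across-period and down-group shifts push O's electron affinity up.
S > O: this pair runs against the simple trend — see the exception note.
Br > S: period and group pull opposite ways; the across-period shift dominates (325 vs 200 kJ/mol).
Note the exception: S has a higher electron affinity than O, contrary to the simple trend — the compact 2p subshell of O repels the added electron more than S's larger 3p does.
Tabulated electron affinity (kJ/mol): O 141, S 200, Br 325, Sr 5, In 29.
So from highest to lowest: Br > S > O > In > Sr.

Br > S > O > In > Sr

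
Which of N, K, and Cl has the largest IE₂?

After 1 electron has been removed, what remains? N⁺ still has 4 valence electrons; K⁺ is the bare [Ar] core; Cl⁺ still has 6 valence electrons.
Breaking into a closed-shell core is much more expensive than removing a leftover valence electron — K has the largest IE_2 here.
Valence configurations: N⁺ [He]2s²2p², Cl⁺ [Ne]3s²3p⁴.
The numbers (kJ/mol): N 2856, K 3052, Cl 2298.
So the second ionization energies run Cl < N < K.

K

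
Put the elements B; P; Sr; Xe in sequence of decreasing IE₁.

Xe > P > B > Sr

B is in period 2, group 13; P is in period 3, group 15; Sr is in period 5, group 2; Xe is in period 5, group 18.
Across a period the outer electron is held more tightly (higher IE₁); down a group it sits in a higher shell, more shielded, and comes off more easily.
Neither a single period nor a single group — weigh both effects.
B > Sr: both effects reinforce here, so B is clearly the higher of the two.
P > B: period and group pull opposite ways; the across-period shift dominates (1012 vs 801 kJ/mol).
Xe > P: the two effects oppose for this pair; the across-period effect wins (1170 vs 1012 kJ/mol).
For reference (kJ/mol): B 801, P 1012, Sr 550, Xe 1170.
So from highest to lowest: Xe > P > B > Sr.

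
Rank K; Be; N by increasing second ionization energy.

IE_2 is the cost of taking one more electron from the +1 cation: K⁺ is the bare [Ar] core; Be⁺ still has 1 valence electron; N⁺ still has 4 valence electrons.
Pulling an electron out of a noble-gas core costs far more than removing a remaining valence electron, so K sits at the high end of IE_2.
Valence configurations: Be⁺ [He]2s¹, N⁺ [He]2s²2p².
Tabulated IE_2 (kJ/mol): K 3052, Be 1757, N 2856.
Putting it together, IE_2: Be < N < K.

Be < N < K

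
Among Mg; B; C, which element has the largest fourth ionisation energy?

B

After 3 electrons have been removed, what remains? Mg³⁺ is already 1 electron into the core; B³⁺ is the bare [He] core; C³⁺ still has 1 valence electron.
Breaking into a closed-shell core is much more expensive than removing a leftover valence electron — Mg and B have the largest IE_4 here.
Approximate IE_4 values (kJ/mol): Mg 10543, B 25026, C 6223.
Putting it together, IE_4: C < Mg < B.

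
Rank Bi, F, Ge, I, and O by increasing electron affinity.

O is in period 2, group 16; F is in period 2, group 17; Ge is in period 4, group 14; I is in period 5, group 17; Bi is in period 6, group 15.
Adding an electron releases more energy for atoms nearer the top right (short of the noble gases).
These span different periods and groups, so the two trends combine.
Ge > Bi: the two effects oppose for this pair; the down-group effect wins (119 vs 91 kJ/mol).
O > Ge: relative to Ge, both the across-period and down-group shifts push O's electron affinity up.
I > O: the two effects oppose for this pair; the across-period effect wins (295 vs 141 kJ/mol).
F > I: F sits above I in group 17, so the down-group effect alone puts F higher.
Tabulated electron affinity (kJ/mol): O 141, F 328, Ge 119, I 295, Bi 91.
So from lowest to highest: Bi < Ge < O < I < F.

Bi < Ge < O < I < F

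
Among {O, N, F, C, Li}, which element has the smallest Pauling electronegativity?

EN rises left→right (higher Z_eff, smaller atoms) and falls top→bottom (larger, more shielded atoms).
All lie in period 2, so electronegativity increases left to right.
The smallest Pauling electronegativity among these belongs to Li.

Li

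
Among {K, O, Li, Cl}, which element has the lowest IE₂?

Cl

The second ionization energy removes an electron from the +1 ion. For each element: K⁺ is the bare [Ar] core; O⁺ still has 5 valence electrons; Li⁺ is the bare [He] core; Cl⁺ still has 6 valence electrons.
Usually core removal costs more than valence removal, but here the competition is close: a tightly held n=2 valence electron can cost more to remove than an n=3 core electron, so the actual values have to decide it.
Valence configurations: O⁺ [He]2s²2p³, Cl⁺ [Ne]3s²3p⁴.
Tabulated IE_2 (kJ/mol): K 3052, O 3388, Li 7298, Cl 2298.
Hence IE_2: Cl < K < O < Li.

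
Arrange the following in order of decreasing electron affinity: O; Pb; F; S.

F > S > O > Pb

O is in period 2, group 16; F is in period 2, group 17; S is in period 3, group 16; Pb is in period 6, group 14.
Atoms with high Z_eff and room in the valence shell (especially the halogens) have the most exothermic electron affinities.
Neither a single period nor a single group — weigh both effects.
O > Pb: relative to Pb, both the across-period and down-group shifts push O's electron affinity up.
S > O: this pair runs against the simple trend — see the exception note.
F > S: relative to S, both the across-period and down-group shifts push F's electron affinity up.
Note the exception: S has a higher electron affinity than O, contrary to the simple trend — the compact 2p subshell of O repels the added electron more than S's larger 3p does.
For reference (kJ/mol): O 141, F 328, S 200, Pb 35.
So from highest to lowest: F > S > O > Pb.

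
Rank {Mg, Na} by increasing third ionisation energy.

Na < Mg

The third ionization energy removes an electron from the +2 ion. For each element: Mg²⁺ is the bare [Ne] core; Na²⁺ is already 1 electron into the core.
All of these are removing an electron from a noble-gas core or deeper; the smaller core (lower principal quantum number) is held far more tightly, and within a period the higher nuclear charge binds the same core more tightly.
Approximate IE_3 values (kJ/mol): Mg 7733, Na 6910.
So the third ionization energies run Na < Mg.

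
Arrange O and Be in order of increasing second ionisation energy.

Be < O

After 1 electron has been removed, what remains? O⁺ still has 5 valence electrons; Be⁺ still has 1 valence electron.
All are still removing valence electrons, so compare the +1 ions as you would atoms: IE_2 generally rises across a period (higher Z_eff) and falls down a group (larger shell), subject to the usual subshell exceptions.
Valence configurations: O⁺ [He]2s²2p³, Be⁺ [He]2s¹.
The numbers (kJ/mol): O 3388, Be 1757.
Hence IE_2: Be < O.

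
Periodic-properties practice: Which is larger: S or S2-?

S2-

Forming S2- adds 2 electrons to S. More electron–electron repulsion in the same shell, with unchanged nuclear charge, lets the cloud expand.
An anion is larger than its parent atom: S2- > S.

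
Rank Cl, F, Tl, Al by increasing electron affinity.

F is in period 2, group 17; Al is in period 3, group 13; Cl is in period 3, group 17; Tl is in period 6, group 13.
EA tends to increase across a period and decrease down a group, though the pattern is less regular than for IE or radius.
These span different periods and groups, so the two trends combine.
Al > Tl: Al sits above Tl in group 13, so the down-group effect alone puts Al higher.
F > Al: both effects reinforce here, so F is clearly the higher of the two.
Cl > F: this pair runs against the simple trend — see the exception note.
Note the exception: Cl has a higher electron affinity than F, contrary to the simple trend — F's small 2p subshell makes the incoming electron feel strong e⁻–e⁻ repulsion, so Cl actually releases more energy on gaining an electron.
For reference (kJ/mol): F 328, Al 42, Cl 349, Tl 19.
So from lowest to highest: Tl < Al < F < Cl.

Tl < Al < F < Cl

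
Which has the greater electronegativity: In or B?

B is in period 2, group 13; In is in period 5, group 13.
EN rises left→right (higher Z_eff, smaller atoms) and falls top→bottom (larger, more shielded atoms).
All are in group 13, so electronegativity increases up the group.
So B has the greater electronegativity (B > In).

B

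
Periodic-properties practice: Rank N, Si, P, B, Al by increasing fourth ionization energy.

Consider each +3 ion: N³⁺ still has 2 valence electrons; Si³⁺ still has 1 valence electron; P³⁺ still has 2 valence electrons; B³⁺ is the bare [He] core; Al³⁺ is the bare [Ne] core.
Breaking into a closed-shell core is much more expensive than removing a leftover valence electron — Al and B have the largest IE_4 here.
Valence configurations: N³⁺ [He]2s², Si³⁺ [Ne]3s¹, P³⁺ [Ne]3s².
Tabulated IE_4 (kJ/mol): N 7475, Si 4356, P 4964, B 25026, Al 11577.
Putting it together, IE_4: Si < P < N < Al < B.

Si < P < N < Al < B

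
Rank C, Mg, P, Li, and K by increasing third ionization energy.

IE_3 is the cost of taking one more electron from the +2 cation: C²⁺ still has 2 valence electrons; Mg²⁺ is the bare [Ne] core; P²⁺ still has 3 valence electrons; Li²⁺ is already 1 electron into the core; K²⁺ is already 1 electron into the core.
Usually core removal costs more than valence removal, but here the competition is close: a tightly held n=2 valence electron can cost more to remove than an n=3 core electron, so the actual values have to decide it.
Valence configurations: C²⁺ [He]2s², P²⁺ [Ne]3s²3p¹.
Tabulated IE_3 (kJ/mol): C 4620, Mg 7733, P 2914, Li 11815, K 4420.
Putting it together, IE_3: P < K < C < Mg < Li.

P < K < C < Mg < Li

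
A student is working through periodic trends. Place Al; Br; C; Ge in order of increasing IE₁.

Al, Ge, C, Br

C is in period 2, group 14; Al is in period 3, group 13; Ge is in period 4, group 14; Br is in period 4, group 17.
First ionization energy rises across a period (greater Z_eff holds electrons more tightly) and falls down a group (valence electrons are farther from the nucleus).
Here both period and group differ, so the two effects have to be weighed against each other.
Ge > Al: the two effects oppose for this pair; the across-period effect wins (762 vs 578 kJ/mol).
C > Ge: C sits above Ge in group 14, so the down-group effect alone puts C higher.
Br > C: the two effects oppose for this pair; the across-period effect wins (1140 vs 1086 kJ/mol).
Tabulated first ionization energy (kJ/mol): C 1086, Al 578, Ge 762, Br 1140.
So from lowest to highest: Al < Ge < C < Br.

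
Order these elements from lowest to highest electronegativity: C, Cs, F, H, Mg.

Cs < Mg < H < C < F

H is in period 1, group 1; C is in period 2, group 14; F is in period 2, group 17; Mg is in period 3, group 2; Cs is in period 6, group 1.
Electronegativity increases across a period and decreases down a group, tracking effective nuclear charge and atomic size.
These span different periods and groups, so the two trends combine.
Mg > Cs: relative to Cs, both the across-period and down-group shifts push Mg's electronegativity up.
H > Mg: period and group pull opposite ways; the down-group shift dominates (2.20 vs 1.31).
C > H: the two effects oppose for this pair; the across-period effect wins (2.55 vs 2.20).
F > C: both are in period 2; the period trend gives F the larger value.
Tabulated electronegativity (Pauling): H 2.20, C 2.55, F 3.98, Mg 1.31, Cs 0.79.
So from lowest to highest: Cs < Mg < H < C < F.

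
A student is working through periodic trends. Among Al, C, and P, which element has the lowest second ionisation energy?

Al

Consider each +1 ion: Al⁺ still has 2 valence electrons; C⁺ still has 3 valence electrons; P⁺ still has 4 valence electrons.
All are still removing valence electrons, so compare the +1 ions as you would atoms: IE_2 generally rises across a period (higher Z_eff) and falls down a group (larger shell), subject to the usual subshell exceptions.
Valence configurations: Al⁺ [Ne]3s², C⁺ [He]2s²2p¹, P⁺ [Ne]3s²3p².
Approximate IE_2 values (kJ/mol): Al 1817, C 2353, P 1907.
Putting it together, IE_2: Al < P < C.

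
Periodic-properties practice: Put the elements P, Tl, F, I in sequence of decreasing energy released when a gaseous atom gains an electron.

F is in period 2, group 17; P is in period 3, group 15; I is in period 5, group 17; Tl is in period 6, group 13.
Atoms with high Z_eff and room in the valence shell (especially the halogens) have the most exothermic electron affinities.
Here both period and group differ, so the two effects have to be weighed against each other.
P > Tl: relative to Tl, both the across-period and down-group shifts push P's electron affinity up.
I > P: the two effects oppose for this pair; the across-period effect wins (295 vs 72 kJ/mol).
F > I: F sits above I in group 17, so the down-group effect alone puts F higher.
Approximate values (kJ/mol): F 328, P 72, I 295, Tl 19.
So from highest to lowest: F > I > P > Tl.

F > I > P > Tl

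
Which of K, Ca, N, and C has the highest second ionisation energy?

K

IE_2 is the cost of taking one more electron from the +1 cation: K⁺ is the bare [Ar] core; Ca⁺ still has 1 valence electron; N⁺ still has 4 valence electrons; C⁺ still has 3 valence electrons.
Pulling an electron out of a noble-gas core costs far more than removing a remaining valence electron, so K sits at the high end of IE_2.
Valence configurations: Ca⁺ [Ar]4s¹, N⁺ [He]2s²2p², C⁺ [He]2s²2p¹.
The numbers (kJ/mol): K 3052, Ca 1145, N 2856, C 2353.
Overall IE_2 order: Ca < C < N < K.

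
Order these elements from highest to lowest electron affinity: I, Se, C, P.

I, Se, C, P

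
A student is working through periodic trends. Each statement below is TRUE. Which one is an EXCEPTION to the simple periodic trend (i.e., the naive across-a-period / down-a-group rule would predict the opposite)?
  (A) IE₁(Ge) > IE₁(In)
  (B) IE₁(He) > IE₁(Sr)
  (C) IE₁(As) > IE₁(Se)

(C)

The general trend: first ionisation energy increases across a period and decreases down a group.
(A) Ge (period 4, group 14) vs In (period 5, group 13): the stated order agrees with the simple trend.
(B) He (period 1, group 18) vs Sr (period 5, group 2): the stated order agrees with the simple trend.
(C) As (period 4, group 15) vs Se (period 4, group 16): the stated order contradicts the simple trend.
The exception is (C): Se (4p⁴) ionizes more easily than half-filled As (4p³).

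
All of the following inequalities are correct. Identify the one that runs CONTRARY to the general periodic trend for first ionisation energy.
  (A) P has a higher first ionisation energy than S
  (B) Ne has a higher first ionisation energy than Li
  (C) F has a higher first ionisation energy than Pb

(A)

The general trend: first ionisation energy increases across a period and decreases down a group.
(A) P (period 3, group 15) vs S (period 3, group 16): the stated order contradicts the simple trend.
(B) Ne (period 2, group 18) vs Li (period 2, group 1): the stated order agrees with the simple trend.
(C) F (period 2, group 17) vs Pb (period 6, group 14): the stated order agrees with the simple trend.
The exception is (A): S (3p⁴) ionizes more easily than half-filled P (3p³) because the paired 3p electron in S is pushed out by e⁻–e⁻ repulsion.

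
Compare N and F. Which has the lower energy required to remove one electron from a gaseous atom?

N

First ionization energy rises across a period (greater Z_eff holds electrons more tightly) and falls down a group (valence electrons are farther from the nucleus).
All lie in period 2, so first ionization energy increases left to right.
So N has the lower energy required to remove one electron from a gaseous atom (N < F).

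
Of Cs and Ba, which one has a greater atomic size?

Cs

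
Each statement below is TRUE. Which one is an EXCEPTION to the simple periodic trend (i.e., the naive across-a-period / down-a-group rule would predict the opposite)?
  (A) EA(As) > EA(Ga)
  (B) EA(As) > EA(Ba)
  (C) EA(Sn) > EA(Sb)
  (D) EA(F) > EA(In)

The general trend: electron affinity increases across a period and decreases down a group.
(A) As (period 4, group 15) vs Ga (period 4, group 13): the stated order agrees with the simple trend.
(B) As (period 4, group 15) vs Ba (period 6, group 2): the stated order agrees with the simple trend.
(C) Sn (period 5, group 14) vs Sb (period 5, group 15): the stated order contradicts the simple trend.
(D) F (period 2, group 17) vs In (period 5, group 13): the stated order agrees with the simple trend.
The exception is (C): adding an electron to Sb's half-filled 5p³ is unfavourable, so Sn has the more exothermic EA.

(C)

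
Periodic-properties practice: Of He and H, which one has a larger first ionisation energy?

IE₁ increases left→right with effective nuclear charge and decreases top→bottom as the valence shell moves farther out.
All lie in period 1, so first ionization energy increases left to right.
So He has the larger first ionisation energy (He > H).

He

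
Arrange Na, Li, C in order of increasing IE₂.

C < Na < Li

Consider each +1 ion: Na⁺ is the bare [Ne] core; Li⁺ is the bare [He] core; C⁺ still has 3 valence electrons.
Pulling an electron out of a noble-gas core costs far more than removing a remaining valence electron, so Na and Li sit at the high end of IE_2.
Tabulated IE_2 (kJ/mol): Na 4562, Li 7298, C 2353.
Hence IE_2: C < Na < Li.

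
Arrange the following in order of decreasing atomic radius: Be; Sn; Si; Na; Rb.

Be is in period 2, group 2; Na is in period 3, group 1; Si is in period 3, group 14; Rb is in period 5, group 1; Sn is in period 5, group 14.
Across a period the added protons contract the valence shell; down a group each new principal shell makes the atom larger.
These span different periods and groups, so the two trends combine.
Si > Be: the two effects oppose for this pair; the down-group effect wins (116 vs 102 pm).
Sn > Si: they share group 14; the group trend gives Sn the larger value.
Na > Sn: the two effects oppose for this pair; the across-period effect wins (155 vs 140 pm).
Rb > Na: Rb sits below Na in group 1, so the down-group effect alone puts Rb larger.
Tabulated atomic radius (pm): Be 102, Na 155, Si 116, Rb 210, Sn 140.
So from largest to smallest: Rb > Na > Sn > Si > Be.

Rb, Na, Sn, Si, Be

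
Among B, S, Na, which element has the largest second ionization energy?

Na

IE_2 is the cost of taking one more electron from the +1 cation: B⁺ still has 2 valence electrons; S⁺ still has 5 valence electrons; Na⁺ is the bare [Ne] core.
Pulling an electron out of a noble-gas core costs far more than removing a remaining valence electron, so Na sits at the high end of IE_2.
Valence configurations: B⁺ [He]2s², S⁺ [Ne]3s²3p³.
Tabulated IE_2 (kJ/mol): B 2427, S 2252, Na 4562.
Hence IE_2: S < B < Na.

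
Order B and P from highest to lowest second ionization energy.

B > P

Consider each +1 ion: B⁺ still has 2 valence electrons; P⁺ still has 4 valence electrons.
All are still removing valence electrons, so compare the +1 ions as you would atoms: IE_2 generally rises across a period (higher Z_eff) and falls down a group (larger shell), subject to the usual subshell exceptions.
Valence configurations: B⁺ [He]2s², P⁺ [Ne]3s²3p².
Approximate IE_2 values (kJ/mol): B 2427, P 1907.
Hence IE_2: P < B.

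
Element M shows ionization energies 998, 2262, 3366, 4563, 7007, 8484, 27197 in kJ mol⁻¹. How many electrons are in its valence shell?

6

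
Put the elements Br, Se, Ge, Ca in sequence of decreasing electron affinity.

EA tends to increase across a period and decrease down a group, though the pattern is less regular than for IE or radius.
All lie in period 4, so electron affinity increases left to right.
So from highest to lowest: Br > Se > Ge > Ca.

Br, Se, Ge, Ca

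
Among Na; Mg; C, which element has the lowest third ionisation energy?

C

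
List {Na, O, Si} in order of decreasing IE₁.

O > Si > Na

First ionization energy rises across a period (greater Z_eff holds electrons more tightly) and falls down a group (valence electrons are farther from the nucleus).
Here both period and group differ, so the two effects have to be weighed against each other.
Si > Na: Si lies to the right of Na in period 3, so the across-period effect alone puts Si higher.
O > Si: relative to Si, both the across-period and down-group shifts push O's first ionization energy up.
For reference (kJ/mol): O 1314, Na 496, Si 786.
So from highest to lowest: O > Si > Na.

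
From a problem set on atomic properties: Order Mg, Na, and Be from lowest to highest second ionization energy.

Mg < Be < Na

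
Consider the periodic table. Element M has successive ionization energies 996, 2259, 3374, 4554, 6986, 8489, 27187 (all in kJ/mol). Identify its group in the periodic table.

Group 16

Look for the largest jump between consecutive ionization energies: IE7/IE6 ≈ 3.2, far larger than any earlier ratio.
That jump marks the point where a core electron is being removed. So the atom has 6 valence electrons.
A main-group element with 6 valence electrons is in group 16.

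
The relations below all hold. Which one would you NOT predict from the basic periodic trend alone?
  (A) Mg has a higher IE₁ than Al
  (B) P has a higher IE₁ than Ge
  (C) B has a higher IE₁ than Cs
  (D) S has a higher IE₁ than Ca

The general trend: IE₁ increases across a period and decreases down a group.
(A) Mg (period 3, group 2) vs Al (period 3, group 13): the stated order contradicts the simple trend.
(B) P (period 3, group 15) vs Ge (period 4, group 14): the stated order agrees with the simple trend.
(C) B (period 2, group 13) vs Cs (period 6, group 1): the stated order agrees with the simple trend.
(D) S (period 3, group 16) vs Ca (period 4, group 2): the stated order agrees with the simple trend.
The exception is (A): Al's single 3p electron is easier to remove than one from Mg's filled 3s².

(A)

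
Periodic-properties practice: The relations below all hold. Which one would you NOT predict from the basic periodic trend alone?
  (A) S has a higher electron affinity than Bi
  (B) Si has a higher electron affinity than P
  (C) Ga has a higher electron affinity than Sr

(B)

The general trend: electron affinity increases across a period and decreases down a group.
(A) S (period 3, group 16) vs Bi (period 6, group 15): the stated order agrees with the simple trend.
(B) Si (period 3, group 14) vs P (period 3, group 15): the stated order contradicts the simple trend.
(C) Ga (period 4, group 13) vs Sr (period 5, group 2): the stated order agrees with the simple trend.
The exception is (B): adding an electron to P's half-filled 3p³ is unfavourable, so Si (3p²) has the more exothermic EA.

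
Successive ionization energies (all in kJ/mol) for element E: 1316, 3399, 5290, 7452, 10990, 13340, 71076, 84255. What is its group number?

Look for the largest jump between consecutive ionization energies: IE7/IE6 ≈ 5.3, far larger than any earlier ratio.
That jump marks the point where a core electron is being removed. So the atom has 6 valence electrons.
A main-group element with 6 valence electrons is in group 16.

Group 16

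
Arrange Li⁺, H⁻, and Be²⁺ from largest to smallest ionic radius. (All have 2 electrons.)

H⁻, Li⁺, Be²⁺

All of these have 2 electrons, so size is governed by nuclear charge alone: the more protons, the stronger the pull on the same electron cloud, and the smaller the ion.
Nuclear charges: Be²⁺ (Z=4), Li⁺ (Z=3), H⁻ (Z=1).
Largest to smallest: H⁻ > Li⁺ > Be²⁺.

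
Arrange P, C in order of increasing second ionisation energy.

P, C

The second ionization energy removes an electron from the +1 ion. For each element: P⁺ still has 4 valence electrons; C⁺ still has 3 valence electrons.
All are still removing valence electrons, so compare the +1 ions as you would atoms: IE_2 generally rises across a period (higher Z_eff) and falls down a group (larger shell), subject to the usual subshell exceptions.
Valence configurations: P⁺ [Ne]3s²3p², C⁺ [He]2s²2p¹.
Tabulated IE_2 (kJ/mol): P 1907, C 2353.
Hence IE_2: P < C.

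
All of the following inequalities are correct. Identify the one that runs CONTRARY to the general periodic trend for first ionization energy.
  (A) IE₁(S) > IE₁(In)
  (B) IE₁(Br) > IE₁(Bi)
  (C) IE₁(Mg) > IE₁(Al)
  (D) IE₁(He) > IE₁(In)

(C)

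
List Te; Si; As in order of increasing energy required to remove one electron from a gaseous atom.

Si, Te, As

Si is in period 3, group 14; As is in period 4, group 15; Te is in period 5, group 16.
Across a period the outer electron is held more tightly (higher IE₁); down a group it sits in a higher shell, more shielded, and comes off more easily.
These sit on a diagonal, where the across-period and down-group effects partly cancel.
Te > Si: period and group pull opposite ways; the across-period shift dominates (869 vs 786 kJ/mol).
As > Te: period and group pull opposite ways; the down-group shift dominates (947 vs 869 kJ/mol).
For reference (kJ/mol): Si 786, As 947, Te 869.
So from lowest to highest: Si < Te < As.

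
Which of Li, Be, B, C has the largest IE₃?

IE_3 is the cost of taking one more electron from the +2 cation: Li²⁺ is already 1 electron into the core; Be²⁺ is the bare [He] core; B²⁺ still has 1 valence electron; C²⁺ still has 2 valence electrons.
Breaking into a closed-shell core is much more expensive than removing a leftover valence electron — Li and Be have the largest IE_3 here.
Valence configurations: B²⁺ [He]2s¹, C²⁺ [He]2s².
Tabulated IE_3 (kJ/mol): Li 11815, Be 14849, B 3660, C 4620.
Putting it together, IE_3: B < C < Li < Be.

Be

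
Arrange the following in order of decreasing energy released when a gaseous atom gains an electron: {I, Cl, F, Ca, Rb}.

Atoms with high Z_eff and room in the valence shell (especially the halogens) have the most exothermic electron affinities.
Neither a single period nor a single group — weigh both effects.
Rb > Ca: this pair runs against the simple trend — see the exception note.
I > Rb: I lies to the right of Rb in period 5, so the across-period effect alone puts I higher.
F > I: they share group 17; the group trend gives F the larger value.
Cl > F: this pair runs against the simple trend — see the exception note.
Note the exception: Rb has a higher electron affinity than Ca, contrary to the simple trend — adding an electron to Ca (ns²) has to open a new, higher-energy np subshell, which is unfavourable.
Note the exception: Cl has a higher electron affinity than F, contrary to the simple trend — F's small 2p subshell makes the incoming electron feel strong e⁻–e⁻ repulsion, so Cl actually releases more energy on gaining an electron.
Tabulated electron affinity (kJ/mol): F 328, Cl 349, Ca 2, Rb 47, I 295.
So from highest to lowest: Cl > F > I > Rb > Ca.

Cl, F, I, Rb, Ca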